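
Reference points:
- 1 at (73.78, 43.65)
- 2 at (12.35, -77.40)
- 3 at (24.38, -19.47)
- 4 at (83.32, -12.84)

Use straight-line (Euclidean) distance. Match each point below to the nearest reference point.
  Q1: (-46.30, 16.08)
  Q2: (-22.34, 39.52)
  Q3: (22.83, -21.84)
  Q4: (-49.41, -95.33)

Q1 at (-46.30, 16.08):
  1: √((120.08)² + (27.57)²) = √(14419.2064 + 760.1049) = 123.20
  2: √((58.65)² + (-93.48)²) = √(3439.8225 + 8738.5104) = 110.36
  3: √((70.68)² + (-35.55)²) = √(4995.6624 + 1263.8025) = 79.12
  4: √((129.62)² + (-28.92)²) = √(16801.3444 + 836.3664) = 132.81
  → nearest: 3 (79.12)
Q2 at (-22.34, 39.52):
  1: √((96.12)² + (4.13)²) = √(9239.0544 + 17.0569) = 96.21
  2: √((34.69)² + (-116.92)²) = √(1203.3961 + 13670.2864) = 121.96
  3: √((46.72)² + (-58.99)²) = √(2182.7584 + 3479.8201) = 75.25
  4: √((105.66)² + (-52.36)²) = √(11164.0356 + 2741.5696) = 117.92
  → nearest: 3 (75.25)
Q3 at (22.83, -21.84):
  1: √((50.95)² + (65.49)²) = √(2595.9025 + 4288.9401) = 82.97
  2: √((-10.48)² + (-55.56)²) = √(109.8304 + 3086.9136) = 56.54
  3: √((1.55)² + (2.37)²) = √(2.4025 + 5.6169) = 2.83
  4: √((60.49)² + (9.00)²) = √(3659.0401 + 81.0000) = 61.16
  → nearest: 3 (2.83)
Q4 at (-49.41, -95.33):
  1: √((123.19)² + (138.98)²) = √(15175.7761 + 19315.4404) = 185.72
  2: √((61.76)² + (17.93)²) = √(3814.2976 + 321.4849) = 64.31
  3: √((73.79)² + (75.86)²) = √(5444.9641 + 5754.7396) = 105.83
  4: √((132.73)² + (82.49)²) = √(17617.2529 + 6804.6001) = 156.27
  → nearest: 2 (64.31)

Q1→3; Q2→3; Q3→3; Q4→2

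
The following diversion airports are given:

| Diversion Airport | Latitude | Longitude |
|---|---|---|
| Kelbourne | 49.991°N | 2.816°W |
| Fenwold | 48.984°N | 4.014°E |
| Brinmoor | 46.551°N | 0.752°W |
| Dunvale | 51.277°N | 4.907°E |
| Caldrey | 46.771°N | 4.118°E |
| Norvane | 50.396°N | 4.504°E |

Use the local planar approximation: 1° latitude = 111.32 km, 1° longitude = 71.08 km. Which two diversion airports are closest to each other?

Dunvale and Norvane

Pairwise distances:
Kelbourne–Fenwold: 498.251 km
Kelbourne–Brinmoor: 410.082 km
Kelbourne–Dunvale: 567.310 km
Kelbourne–Caldrey: 609.431 km
Kelbourne–Norvane: 522.255 km
Fenwold–Brinmoor: 433.726 km
Fenwold–Dunvale: 263.030 km
Fenwold–Caldrey: 246.462 km
Fenwold–Norvane: 160.996 km
Brinmoor–Dunvale: 662.252 km
Brinmoor–Caldrey: 347.025 km
Brinmoor–Norvane: 568.137 km
Dunvale–Caldrey: 504.733 km
Dunvale–Norvane: 102.171 km
Caldrey–Norvane: 404.467 km
Closest pair: Dunvale–Norvane at 102.171 km.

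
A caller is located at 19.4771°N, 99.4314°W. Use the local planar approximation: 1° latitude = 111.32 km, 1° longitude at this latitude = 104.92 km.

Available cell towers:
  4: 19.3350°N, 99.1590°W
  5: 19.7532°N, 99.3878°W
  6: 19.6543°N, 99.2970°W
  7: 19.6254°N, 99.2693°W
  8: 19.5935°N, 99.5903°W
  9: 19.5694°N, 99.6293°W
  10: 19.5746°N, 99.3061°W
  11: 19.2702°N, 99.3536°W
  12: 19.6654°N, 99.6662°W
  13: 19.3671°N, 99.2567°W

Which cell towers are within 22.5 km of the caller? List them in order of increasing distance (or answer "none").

Distances from 19.4771°N, 99.4314°W:
4: √((-0.1421·111.32)² + (0.2724·104.92)²) = √(250.227220 + 816.828289) = 32.6658 km
5: √((0.2761·111.32)² + (0.0436·104.92)²) = √(944.668010 + 20.926160) = 31.0740 km
6: √((0.1772·111.32)² + (0.1344·104.92)²) = √(389.111289 + 198.845195) = 24.2478 km
7: √((0.1483·111.32)² + (0.1621·104.92)²) = √(272.539025 + 289.256145) = 23.7022 km
8: √((0.1164·111.32)² + (-0.1589·104.92)²) = √(167.900642 + 277.948515) = 21.1151 km
9: √((0.0923·111.32)² + (-0.1979·104.92)²) = √(105.572255 + 431.129909) = 23.1668 km
10: √((0.0975·111.32)² + (0.1253·104.92)²) = √(117.802804 + 172.829831) = 17.0480 km
11: √((-0.2069·111.32)² + (0.0778·104.92)²) = √(530.477999 + 66.630912) = 24.4358 km
12: √((0.1883·111.32)² + (-0.2348·104.92)²) = √(439.386830 + 606.893867) = 32.3463 km
13: √((-0.1100·111.32)² + (0.1747·104.92)²) = √(149.944923 + 335.971450) = 22.0435 km
Threshold 22.5 km: 10 (17.0480 km), 8 (21.1151 km), 13 (22.0435 km) are within range.

10, 8, 13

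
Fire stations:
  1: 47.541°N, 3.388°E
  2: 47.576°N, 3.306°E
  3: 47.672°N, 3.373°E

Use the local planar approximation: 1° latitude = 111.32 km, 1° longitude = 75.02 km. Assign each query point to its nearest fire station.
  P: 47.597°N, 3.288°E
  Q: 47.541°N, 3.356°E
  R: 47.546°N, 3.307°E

P at 47.597°N, 3.288°E:
  1: √((-0.056·111.32)² + (0.100·75.02)²) = √(38.86176 + 56.28000) = 9.754 km
  2: √((-0.021·111.32)² + (0.018·75.02)²) = √(5.46493 + 1.82347) = 2.700 km
  3: √((0.075·111.32)² + (0.085·75.02)²) = √(69.70580 + 40.66230) = 10.506 km
  → nearest: 2 (2.700 km)
Q at 47.541°N, 3.356°E:
  1: √((0.000·111.32)² + (0.032·75.02)²) = √(0.00000 + 5.76307) = 2.401 km
  2: √((0.035·111.32)² + (-0.050·75.02)²) = √(15.18037 + 14.07000) = 5.408 km
  3: √((0.131·111.32)² + (0.017·75.02)²) = √(212.66156 + 1.62649) = 14.639 km
  → nearest: 1 (2.401 km)
R at 47.546°N, 3.307°E:
  1: √((-0.005·111.32)² + (0.081·75.02)²) = √(0.30980 + 36.92531) = 6.102 km
  2: √((0.030·111.32)² + (-0.001·75.02)²) = √(11.15293 + 0.00563) = 3.340 km
  3: √((0.126·111.32)² + (0.066·75.02)²) = √(196.73765 + 24.51557) = 14.875 km
  → nearest: 2 (3.340 km)

P→2; Q→1; R→2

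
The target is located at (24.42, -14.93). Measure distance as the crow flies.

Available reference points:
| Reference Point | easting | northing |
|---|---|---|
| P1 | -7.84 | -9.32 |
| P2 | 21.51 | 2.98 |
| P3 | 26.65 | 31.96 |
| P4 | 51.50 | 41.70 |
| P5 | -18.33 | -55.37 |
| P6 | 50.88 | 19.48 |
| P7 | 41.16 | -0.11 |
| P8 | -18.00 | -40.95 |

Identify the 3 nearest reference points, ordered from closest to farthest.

P2, P7, P1

Distances from (24.42, -14.93):
P1: 32.74
P2: 18.14
P3: 46.94
P4: 62.77
P5: 58.85
P6: 43.41
P7: 22.36
P8: 49.76
Sorted: P2 (18.14) < P7 (22.36) < P1 (32.74) < P6 (43.41) < P3 (46.94) < …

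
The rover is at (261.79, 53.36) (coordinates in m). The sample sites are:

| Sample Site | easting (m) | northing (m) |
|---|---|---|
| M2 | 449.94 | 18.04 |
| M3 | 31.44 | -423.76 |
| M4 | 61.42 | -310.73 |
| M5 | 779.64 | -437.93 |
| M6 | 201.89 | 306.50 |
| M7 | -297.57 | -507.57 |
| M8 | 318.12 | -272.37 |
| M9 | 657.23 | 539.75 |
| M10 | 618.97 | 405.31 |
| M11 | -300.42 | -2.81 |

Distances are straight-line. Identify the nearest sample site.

M2

Distances from (261.79, 53.36):
M2: √((188.15)² + (-35.32)²) = √(35400.4225 + 1247.5024) = 191.44 m
M3: √((-230.35)² + (-477.12)²) = √(53061.1225 + 227643.4944) = 529.82 m
M4: √((-200.37)² + (-364.09)²) = √(40148.1369 + 132561.5281) = 415.58 m
M5: √((517.85)² + (-491.29)²) = √(268168.6225 + 241365.8641) = 713.82 m
M6: √((-59.90)² + (253.14)²) = √(3588.0100 + 64079.8596) = 260.13 m
M7: √((-559.36)² + (-560.93)²) = √(312883.6096 + 314642.4649) = 792.17 m
M8: √((56.33)² + (-325.73)²) = √(3173.0689 + 106100.0329) = 330.56 m
M9: √((395.44)² + (486.39)²) = √(156372.7936 + 236575.2321) = 626.86 m
M10: √((357.18)² + (351.95)²) = √(127577.5524 + 123868.8025) = 501.44 m
M11: √((-562.21)² + (-56.17)²) = √(316080.0841 + 3155.0689) = 565.01 m
Minimum: M2 at 191.44 m.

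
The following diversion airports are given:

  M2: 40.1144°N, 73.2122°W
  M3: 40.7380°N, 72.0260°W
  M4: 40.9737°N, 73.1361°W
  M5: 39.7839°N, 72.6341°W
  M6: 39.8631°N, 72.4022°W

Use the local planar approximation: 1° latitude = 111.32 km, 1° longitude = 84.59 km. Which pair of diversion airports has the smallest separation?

Pairwise distances:
M5–M6: √((0.0792·111.32)² + (0.2319·84.59)²) = √(77.731448 + 384.803973) = 21.5066 km
M2–M5: √((-0.3305·111.32)² + (0.5781·84.59)²) = √(1353.596812 + 2391.354648) = 61.1960 km
M2–M6: √((-0.2513·111.32)² + (0.8100·84.59)²) = √(782.584735 + 4694.702620) = 74.0087 km
M2–M4: √((0.8593·111.32)² + (0.0761·84.59)²) = √(9150.314452 + 41.438818) = 95.8736 km
M3–M4: √((0.2357·111.32)² + (-1.1101·84.59)²) = √(688.439151 + 8817.840831) = 97.5002 km
M3–M6: √((-0.8749·111.32)² + (-0.3762·84.59)²) = √(9485.565524 + 1012.687927) = 102.4610 km
M3–M5: √((-0.9541·111.32)² + (-0.6081·84.59)²) = √(11280.651617 + 2645.989136) = 118.0112 km
M2–M3: √((0.6236·111.32)² + (1.1862·84.59)²) = √(4819.018664 + 10068.247648) = 122.0134 km
M4–M6: √((-1.1106·111.32)² + (0.7339·84.59)²) = √(15284.869446 + 3854.001021) = 138.3433 km
M4–M5: √((-1.1898·111.32)² + (0.5020·84.59)²) = √(17542.614689 + 1803.206583) = 139.0893 km
Closest pair: M5–M6 at 21.5066 km.

M5 and M6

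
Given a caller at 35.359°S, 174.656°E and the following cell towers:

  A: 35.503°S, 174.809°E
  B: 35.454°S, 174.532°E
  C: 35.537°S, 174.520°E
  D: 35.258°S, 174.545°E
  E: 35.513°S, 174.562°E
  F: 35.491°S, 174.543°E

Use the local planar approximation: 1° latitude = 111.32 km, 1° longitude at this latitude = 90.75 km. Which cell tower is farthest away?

Distances from 35.359°S, 174.656°E:
A: √((-0.144·111.32)² + (0.153·90.75)²) = √(256.96346 + 192.78628) = 21.207 km
B: √((-0.095·111.32)² + (-0.124·90.75)²) = √(111.83909 + 126.63001) = 15.442 km
C: √((-0.178·111.32)² + (-0.136·90.75)²) = √(392.63264 + 152.32496) = 23.344 km
D: √((0.101·111.32)² + (-0.111·90.75)²) = √(126.41224 + 101.47037) = 15.096 km
E: √((-0.154·111.32)² + (-0.094·90.75)²) = √(293.89205 + 72.76943) = 19.148 km
F: √((-0.132·111.32)² + (-0.113·90.75)²) = √(215.92069 + 105.15990) = 17.919 km
Maximum: C at 23.344 km.

C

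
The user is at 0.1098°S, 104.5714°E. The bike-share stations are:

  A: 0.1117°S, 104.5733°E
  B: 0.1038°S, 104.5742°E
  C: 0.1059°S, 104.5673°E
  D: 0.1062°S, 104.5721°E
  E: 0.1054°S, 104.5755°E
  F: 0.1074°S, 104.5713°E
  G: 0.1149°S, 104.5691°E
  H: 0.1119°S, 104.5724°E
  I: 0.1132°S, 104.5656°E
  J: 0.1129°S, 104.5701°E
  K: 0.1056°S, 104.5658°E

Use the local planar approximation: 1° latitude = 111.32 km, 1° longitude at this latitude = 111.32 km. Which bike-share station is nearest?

Distances from 0.1098°S, 104.5714°E:
A: √((-0.0019·111.32)² + (0.0019·111.32)²) = √(0.044736 + 0.044736) = 0.2991 km
B: √((0.0060·111.32)² + (0.0028·111.32)²) = √(0.446117 + 0.097154) = 0.7371 km
C: √((0.0039·111.32)² + (-0.0041·111.32)²) = √(0.188484 + 0.208312) = 0.6299 km
D: √((0.0036·111.32)² + (0.0007·111.32)²) = √(0.160602 + 0.006072) = 0.4083 km
E: √((0.0044·111.32)² + (0.0041·111.32)²) = √(0.239912 + 0.208312) = 0.6695 km
F: √((0.0024·111.32)² + (-0.0001·111.32)²) = √(0.071379 + 0.000124) = 0.2674 km
G: √((-0.0051·111.32)² + (-0.0023·111.32)²) = √(0.322320 + 0.065554) = 0.6228 km
H: √((-0.0021·111.32)² + (0.0010·111.32)²) = √(0.054649 + 0.012392) = 0.2589 km
I: √((-0.0034·111.32)² + (-0.0058·111.32)²) = √(0.143253 + 0.416872) = 0.7484 km
J: √((-0.0031·111.32)² + (-0.0013·111.32)²) = √(0.119088 + 0.020943) = 0.3742 km
K: √((0.0042·111.32)² + (-0.0056·111.32)²) = √(0.218597 + 0.388618) = 0.7792 km
Minimum: H at 0.2589 km.

H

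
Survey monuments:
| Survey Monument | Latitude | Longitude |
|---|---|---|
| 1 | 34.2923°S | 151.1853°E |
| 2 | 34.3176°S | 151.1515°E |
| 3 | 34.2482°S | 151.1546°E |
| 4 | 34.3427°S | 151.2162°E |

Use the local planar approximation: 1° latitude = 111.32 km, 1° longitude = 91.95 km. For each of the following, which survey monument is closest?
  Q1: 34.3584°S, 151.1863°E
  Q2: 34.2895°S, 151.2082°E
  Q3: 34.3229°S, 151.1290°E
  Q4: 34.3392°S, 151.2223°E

Q1→4; Q2→1; Q3→2; Q4→4

Q1 at 34.3584°S, 151.1863°E:
  1: √((0.0661·111.32)² + (-0.0010·91.95)²) = √(54.143872 + 0.008455) = 7.3588 km
  2: √((0.0408·111.32)² + (-0.0348·91.95)²) = √(20.628456 + 10.239104) = 5.5559 km
  3: √((0.1102·111.32)² + (-0.0317·91.95)²) = √(150.490673 + 8.496146) = 12.6090 km
  4: √((0.0157·111.32)² + (0.0299·91.95)²) = √(3.054539 + 7.558678) = 3.2578 km
  → nearest: 4 (3.2578 km)
Q2 at 34.2895°S, 151.2082°E:
  1: √((-0.0028·111.32)² + (-0.0229·91.95)²) = √(0.097154 + 4.433783) = 2.1286 km
  2: √((-0.0281·111.32)² + (-0.0567·91.95)²) = √(9.784960 + 27.181260) = 6.0800 km
  3: √((0.0413·111.32)² + (-0.0536·91.95)²) = √(21.137153 + 24.290309) = 6.7400 km
  4: √((-0.0532·111.32)² + (0.0080·91.95)²) = √(35.072737 + 0.541107) = 5.9677 km
  → nearest: 1 (2.1286 km)
Q3 at 34.3229°S, 151.1290°E:
  1: √((0.0306·111.32)² + (0.0563·91.95)²) = √(11.603506 + 26.799103) = 6.1970 km
  2: √((0.0053·111.32)² + (0.0225·91.95)²) = √(0.348095 + 4.280244) = 2.1514 km
  3: √((0.0747·111.32)² + (0.0256·91.95)²) = √(69.149270 + 5.540939) = 8.6423 km
  4: √((-0.0198·111.32)² + (0.0872·91.95)²) = √(4.858216 + 64.288965) = 8.3155 km
  → nearest: 2 (2.1514 km)
Q4 at 34.3392°S, 151.2223°E:
  1: √((0.0469·111.32)² + (-0.0370·91.95)²) = √(27.257880 + 11.574625) = 6.2316 km
  2: √((0.0216·111.32)² + (-0.0708·91.95)²) = √(5.781678 + 42.380881) = 6.9399 km
  3: √((0.0910·111.32)² + (-0.0677·91.95)²) = √(102.619331 + 38.750812) = 11.8899 km
  4: √((-0.0035·111.32)² + (-0.0061·91.95)²) = √(0.151804 + 0.314603) = 0.6829 km
  → nearest: 4 (0.6829 km)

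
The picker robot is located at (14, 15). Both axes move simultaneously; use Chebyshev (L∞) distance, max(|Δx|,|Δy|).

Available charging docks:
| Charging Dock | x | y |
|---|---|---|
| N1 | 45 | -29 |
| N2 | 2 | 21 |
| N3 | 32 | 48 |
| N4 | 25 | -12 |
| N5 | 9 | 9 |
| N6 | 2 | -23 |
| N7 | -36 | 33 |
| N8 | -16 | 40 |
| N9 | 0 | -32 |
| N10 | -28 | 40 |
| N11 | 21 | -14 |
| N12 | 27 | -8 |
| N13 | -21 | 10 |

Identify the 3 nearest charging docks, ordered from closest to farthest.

N5, N2, N12

Distances from (14, 15):
N1: max(|31|, |-44|) = 44
N2: max(|-12|, |6|) = 12
N3: max(|18|, |33|) = 33
N4: max(|11|, |-27|) = 27
N5: max(|-5|, |-6|) = 6
N6: max(|-12|, |-38|) = 38
N7: max(|-50|, |18|) = 50
N8: max(|-30|, |25|) = 30
N9: max(|-14|, |-47|) = 47
N10: max(|-42|, |25|) = 42
N11: max(|7|, |-29|) = 29
N12: max(|13|, |-23|) = 23
N13: max(|-35|, |-5|) = 35
Sorted: N5 (6) < N2 (12) < N12 (23) < N4 (27) < N11 (29) < …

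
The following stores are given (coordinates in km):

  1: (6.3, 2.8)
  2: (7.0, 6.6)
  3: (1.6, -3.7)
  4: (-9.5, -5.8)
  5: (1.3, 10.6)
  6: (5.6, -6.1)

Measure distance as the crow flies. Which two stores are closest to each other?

1 and 2

Pairwise distances:
1–2: √((0.7)² + (3.8)²) = √(0.490 + 14.440) = 3.9 km
1–3: √((-4.7)² + (-6.5)²) = √(22.090 + 42.250) = 8.0 km
1–4: √((-15.8)² + (-8.6)²) = √(249.640 + 73.960) = 18.0 km
1–5: √((-5.0)² + (7.8)²) = √(25.000 + 60.840) = 9.3 km
1–6: √((-0.7)² + (-8.9)²) = √(0.490 + 79.210) = 8.9 km
2–3: √((-5.4)² + (-10.3)²) = √(29.160 + 106.090) = 11.6 km
2–4: √((-16.5)² + (-12.4)²) = √(272.250 + 153.760) = 20.6 km
2–5: √((-5.7)² + (4.0)²) = √(32.490 + 16.000) = 7.0 km
2–6: √((-1.4)² + (-12.7)²) = √(1.960 + 161.290) = 12.8 km
3–4: √((-11.1)² + (-2.1)²) = √(123.210 + 4.410) = 11.3 km
3–5: √((-0.3)² + (14.3)²) = √(0.090 + 204.490) = 14.3 km
3–6: √((4.0)² + (-2.4)²) = √(16.000 + 5.760) = 4.7 km
4–5: √((10.8)² + (16.4)²) = √(116.640 + 268.960) = 19.6 km
4–6: √((15.1)² + (-0.3)²) = √(228.010 + 0.090) = 15.1 km
5–6: √((4.3)² + (-16.7)²) = √(18.490 + 278.890) = 17.2 km
Closest pair: 1–2 at 3.9 km.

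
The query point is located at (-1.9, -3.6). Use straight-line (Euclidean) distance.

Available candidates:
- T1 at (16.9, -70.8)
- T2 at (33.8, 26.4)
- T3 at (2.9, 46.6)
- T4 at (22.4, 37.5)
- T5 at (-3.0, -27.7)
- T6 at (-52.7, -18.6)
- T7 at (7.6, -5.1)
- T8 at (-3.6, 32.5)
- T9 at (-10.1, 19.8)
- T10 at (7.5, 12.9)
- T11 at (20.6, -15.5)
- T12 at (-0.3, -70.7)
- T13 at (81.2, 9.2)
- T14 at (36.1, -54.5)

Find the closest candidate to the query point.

T7

Distances from (-1.9, -3.6):
T1: √((18.8)² + (-67.2)²) = √(353.440 + 4515.840) = 69.8
T2: √((35.7)² + (30.0)²) = √(1274.490 + 900.000) = 46.6
T3: √((4.8)² + (50.2)²) = √(23.040 + 2520.040) = 50.4
T4: √((24.3)² + (41.1)²) = √(590.490 + 1689.210) = 47.7
T5: √((-1.1)² + (-24.1)²) = √(1.210 + 580.810) = 24.1
T6: √((-50.8)² + (-15.0)²) = √(2580.640 + 225.000) = 53.0
T7: √((9.5)² + (-1.5)²) = √(90.250 + 2.250) = 9.6
T8: √((-1.7)² + (36.1)²) = √(2.890 + 1303.210) = 36.1
T9: √((-8.2)² + (23.4)²) = √(67.240 + 547.560) = 24.8
T10: √((9.4)² + (16.5)²) = √(88.360 + 272.250) = 19.0
T11: √((22.5)² + (-11.9)²) = √(506.250 + 141.610) = 25.5
T12: √((1.6)² + (-67.1)²) = √(2.560 + 4502.410) = 67.1
T13: √((83.1)² + (12.8)²) = √(6905.610 + 163.840) = 84.1
T14: √((38.0)² + (-50.9)²) = √(1444.000 + 2590.810) = 63.5
Minimum: T7 at 9.6.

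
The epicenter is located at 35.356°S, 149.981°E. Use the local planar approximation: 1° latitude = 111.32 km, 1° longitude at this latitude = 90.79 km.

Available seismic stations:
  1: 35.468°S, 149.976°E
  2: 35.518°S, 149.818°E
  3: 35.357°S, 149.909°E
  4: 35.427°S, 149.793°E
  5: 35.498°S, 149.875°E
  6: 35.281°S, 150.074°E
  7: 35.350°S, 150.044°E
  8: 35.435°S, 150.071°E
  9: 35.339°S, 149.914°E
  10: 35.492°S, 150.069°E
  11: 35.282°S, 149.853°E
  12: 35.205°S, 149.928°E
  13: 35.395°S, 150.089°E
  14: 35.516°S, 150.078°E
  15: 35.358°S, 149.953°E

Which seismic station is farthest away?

2

Distances from 35.356°S, 149.981°E:
1: √((-0.112·111.32)² + (-0.005·90.79)²) = √(155.44703 + 0.20607) = 12.476 km
2: √((-0.162·111.32)² + (-0.163·90.79)²) = √(325.21939 + 219.00359) = 23.329 km
3: √((-0.001·111.32)² + (-0.072·90.79)²) = √(0.01239 + 42.73080) = 6.538 km
4: √((-0.071·111.32)² + (-0.188·90.79)²) = √(62.46879 + 291.33437) = 18.810 km
5: √((-0.142·111.32)² + (-0.106·90.79)²) = √(249.87516 + 92.61637) = 18.507 km
6: √((0.075·111.32)² + (0.093·90.79)²) = √(69.70580 + 71.29219) = 11.874 km
7: √((0.006·111.32)² + (0.063·90.79)²) = √(0.44612 + 32.71577) = 5.759 km
8: √((-0.079·111.32)² + (0.090·90.79)²) = √(77.33936 + 66.76688) = 12.004 km
9: √((0.017·111.32)² + (-0.067·90.79)²) = √(3.58133 + 37.00204) = 6.371 km
10: √((-0.136·111.32)² + (0.088·90.79)²) = √(229.20507 + 63.83243) = 17.118 km
11: √((0.074·111.32)² + (-0.128·90.79)²) = √(67.85937 + 135.05043) = 14.245 km
12: √((0.151·111.32)² + (-0.053·90.79)²) = √(282.55324 + 23.15409) = 17.484 km
13: √((-0.039·111.32)² + (0.108·90.79)²) = √(18.84845 + 96.14430) = 10.723 km
14: √((-0.160·111.32)² + (0.097·90.79)²) = √(317.23885 + 77.55673) = 19.869 km
15: √((-0.002·111.32)² + (-0.028·90.79)²) = √(0.04957 + 6.46237) = 2.552 km
Maximum: 2 at 23.329 km.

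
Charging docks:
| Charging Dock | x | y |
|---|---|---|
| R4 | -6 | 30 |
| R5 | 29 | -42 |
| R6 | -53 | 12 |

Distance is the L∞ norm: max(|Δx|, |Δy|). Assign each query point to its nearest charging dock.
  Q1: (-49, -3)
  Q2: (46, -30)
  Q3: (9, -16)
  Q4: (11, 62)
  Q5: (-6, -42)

Q1 at (-49, -3):
  R4: max(|43|, |33|) = 43
  R5: max(|78|, |-39|) = 78
  R6: max(|-4|, |15|) = 15
  → nearest: R6 (15)
Q2 at (46, -30):
  R4: max(|-52|, |60|) = 60
  R5: max(|-17|, |-12|) = 17
  R6: max(|-99|, |42|) = 99
  → nearest: R5 (17)
Q3 at (9, -16):
  R4: max(|-15|, |46|) = 46
  R5: max(|20|, |-26|) = 26
  R6: max(|-62|, |28|) = 62
  → nearest: R5 (26)
Q4 at (11, 62):
  R4: max(|-17|, |-32|) = 32
  R5: max(|18|, |-104|) = 104
  R6: max(|-64|, |-50|) = 64
  → nearest: R4 (32)
Q5 at (-6, -42):
  R4: max(|0|, |72|) = 72
  R5: max(|35|, |0|) = 35
  R6: max(|-47|, |54|) = 54
  → nearest: R5 (35)

Q1→R6; Q2→R5; Q3→R5; Q4→R4; Q5→R5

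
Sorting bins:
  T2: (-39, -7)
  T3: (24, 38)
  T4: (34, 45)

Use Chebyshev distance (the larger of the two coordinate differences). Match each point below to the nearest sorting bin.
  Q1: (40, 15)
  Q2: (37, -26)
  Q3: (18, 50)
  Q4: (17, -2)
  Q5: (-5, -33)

Q1→T3; Q2→T3; Q3→T3; Q4→T3; Q5→T2

Q1 at (40, 15):
  T2: max(|-79|, |-22|) = 79
  T3: max(|-16|, |23|) = 23
  T4: max(|-6|, |30|) = 30
  → nearest: T3 (23)
Q2 at (37, -26):
  T2: max(|-76|, |19|) = 76
  T3: max(|-13|, |64|) = 64
  T4: max(|-3|, |71|) = 71
  → nearest: T3 (64)
Q3 at (18, 50):
  T2: max(|-57|, |-57|) = 57
  T3: max(|6|, |-12|) = 12
  T4: max(|16|, |-5|) = 16
  → nearest: T3 (12)
Q4 at (17, -2):
  T2: max(|-56|, |-5|) = 56
  T3: max(|7|, |40|) = 40
  T4: max(|17|, |47|) = 47
  → nearest: T3 (40)
Q5 at (-5, -33):
  T2: max(|-34|, |26|) = 34
  T3: max(|29|, |71|) = 71
  T4: max(|39|, |78|) = 78
  → nearest: T2 (34)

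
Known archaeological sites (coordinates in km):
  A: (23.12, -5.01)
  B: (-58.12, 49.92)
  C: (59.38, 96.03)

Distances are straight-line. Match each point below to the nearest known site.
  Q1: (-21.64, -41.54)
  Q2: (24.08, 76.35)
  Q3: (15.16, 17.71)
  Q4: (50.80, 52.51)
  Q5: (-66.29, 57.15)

Q1 at (-21.64, -41.54):
  A: √((44.76)² + (36.53)²) = √(2003.4576 + 1334.4409) = 57.77 km
  B: √((-36.48)² + (91.46)²) = √(1330.7904 + 8364.9316) = 98.47 km
  C: √((81.02)² + (137.57)²) = √(6564.2404 + 18925.5049) = 159.66 km
  → nearest: A (57.77 km)
Q2 at (24.08, 76.35):
  A: √((-0.96)² + (-81.36)²) = √(0.9216 + 6619.4496) = 81.37 km
  B: √((-82.20)² + (-26.43)²) = √(6756.8400 + 698.5449) = 86.34 km
  C: √((35.30)² + (19.68)²) = √(1246.0900 + 387.3024) = 40.42 km
  → nearest: C (40.42 km)
Q3 at (15.16, 17.71):
  A: √((7.96)² + (-22.72)²) = √(63.3616 + 516.1984) = 24.07 km
  B: √((-73.28)² + (32.21)²) = √(5369.9584 + 1037.4841) = 80.05 km
  C: √((44.22)² + (78.32)²) = √(1955.4084 + 6134.0224) = 89.94 km
  → nearest: A (24.07 km)
Q4 at (50.80, 52.51):
  A: √((-27.68)² + (-57.52)²) = √(766.1824 + 3308.5504) = 63.83 km
  B: √((-108.92)² + (-2.59)²) = √(11863.5664 + 6.7081) = 108.95 km
  C: √((8.58)² + (43.52)²) = √(73.6164 + 1893.9904) = 44.36 km
  → nearest: C (44.36 km)
Q5 at (-66.29, 57.15):
  A: √((89.41)² + (-62.16)²) = √(7994.1481 + 3863.8656) = 108.89 km
  B: √((8.17)² + (-7.23)²) = √(66.7489 + 52.2729) = 10.91 km
  C: √((125.67)² + (38.88)²) = √(15792.9489 + 1511.6544) = 131.55 km
  → nearest: B (10.91 km)

Q1→A; Q2→C; Q3→A; Q4→C; Q5→B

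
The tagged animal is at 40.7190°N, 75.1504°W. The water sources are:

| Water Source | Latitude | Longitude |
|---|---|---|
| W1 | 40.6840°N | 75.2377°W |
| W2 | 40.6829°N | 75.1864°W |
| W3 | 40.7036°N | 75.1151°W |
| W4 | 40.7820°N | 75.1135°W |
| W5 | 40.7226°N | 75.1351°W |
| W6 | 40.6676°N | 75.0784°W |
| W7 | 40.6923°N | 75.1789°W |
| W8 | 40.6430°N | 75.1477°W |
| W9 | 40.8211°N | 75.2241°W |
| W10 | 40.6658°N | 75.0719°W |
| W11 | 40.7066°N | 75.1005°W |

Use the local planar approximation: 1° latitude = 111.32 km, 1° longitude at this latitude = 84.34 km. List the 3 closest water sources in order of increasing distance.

W5, W3, W7

Distances from 40.7190°N, 75.1504°W:
W1: 8.3302 km
W2: 5.0367 km
W3: 3.4355 km
W4: 7.6727 km
W5: 1.3512 km
W6: 8.3435 km
W7: 3.8226 km
W8: 8.4634 km
W9: 12.9544 km
W10: 8.8829 km
W11: 4.4292 km
Sorted: W5 (1.3512 km) < W3 (3.4355 km) < W7 (3.8226 km) < W11 (4.4292 km) < W2 (5.0367 km) < …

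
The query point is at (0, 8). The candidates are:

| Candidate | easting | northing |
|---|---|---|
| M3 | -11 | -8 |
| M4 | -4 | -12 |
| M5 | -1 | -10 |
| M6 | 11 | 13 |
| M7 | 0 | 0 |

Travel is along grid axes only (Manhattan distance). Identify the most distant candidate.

M3

Distances from (0, 8):
M3: 27
M4: 24
M5: 19
M6: 16
M7: 8
Maximum: M3 at 27.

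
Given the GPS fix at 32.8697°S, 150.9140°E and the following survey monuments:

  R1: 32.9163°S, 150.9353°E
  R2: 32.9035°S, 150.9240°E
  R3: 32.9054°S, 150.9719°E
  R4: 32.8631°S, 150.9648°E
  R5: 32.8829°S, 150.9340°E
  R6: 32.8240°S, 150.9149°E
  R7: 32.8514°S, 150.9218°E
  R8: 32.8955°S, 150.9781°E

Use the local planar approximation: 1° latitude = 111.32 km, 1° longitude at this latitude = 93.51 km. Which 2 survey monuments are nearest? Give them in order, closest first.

R7, R5

Distances from 32.8697°S, 150.9140°E:
R1: √((-0.0466·111.32)² + (0.0213·93.51)²) = √(26.910281 + 3.967120) = 5.5567 km
R2: √((-0.0338·111.32)² + (0.0100·93.51)²) = √(14.157279 + 0.874412) = 3.8771 km
R3: √((-0.0357·111.32)² + (0.0579·93.51)²) = √(15.793662 + 29.313876) = 6.7162 km
R4: √((0.0066·111.32)² + (0.0508·93.51)²) = √(0.539802 + 22.565426) = 4.8068 km
R5: √((-0.0132·111.32)² + (0.0200·93.51)²) = √(2.159207 + 3.497648) = 2.3784 km
R6: √((0.0457·111.32)² + (0.0009·93.51)²) = √(25.880865 + 0.007083) = 5.0880 km
R7: √((0.0183·111.32)² + (0.0078·93.51)²) = √(4.150005 + 0.531992) = 2.1638 km
R8: √((-0.0258·111.32)² + (0.0641·93.51)²) = √(8.248706 + 35.927928) = 6.6466 km
Sorted: R7 (2.1638 km) < R5 (2.3784 km) < R2 (3.8771 km) < R4 (4.8068 km) < …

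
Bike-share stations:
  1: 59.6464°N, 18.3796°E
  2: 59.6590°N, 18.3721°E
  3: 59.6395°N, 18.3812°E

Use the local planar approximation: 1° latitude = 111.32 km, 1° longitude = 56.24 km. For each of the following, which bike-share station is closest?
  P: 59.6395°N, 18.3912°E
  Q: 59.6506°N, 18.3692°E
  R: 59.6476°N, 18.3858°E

P→3; Q→1; R→1

P at 59.6395°N, 18.3912°E:
  1: √((0.0069·111.32)² + (-0.0116·56.24)²) = √(0.589990 + 0.425605) = 1.0078 km
  2: √((0.0195·111.32)² + (-0.0191·56.24)²) = √(4.712112 + 1.153871) = 2.4220 km
  3: √((0.0000·111.32)² + (-0.0100·56.24)²) = √(0.000000 + 0.316294) = 0.5624 km
  → nearest: 3 (0.5624 km)
Q at 59.6506°N, 18.3692°E:
  1: √((-0.0042·111.32)² + (0.0104·56.24)²) = √(0.218597 + 0.342103) = 0.7488 km
  2: √((0.0084·111.32)² + (0.0029·56.24)²) = √(0.874390 + 0.026600) = 0.9492 km
  3: √((-0.0111·111.32)² + (0.0120·56.24)²) = √(1.526836 + 0.455463) = 1.4079 km
  → nearest: 1 (0.7488 km)
R at 59.6476°N, 18.3858°E:
  1: √((-0.0012·111.32)² + (-0.0062·56.24)²) = √(0.017845 + 0.121583) = 0.3734 km
  2: √((0.0114·111.32)² + (-0.0137·56.24)²) = √(1.610483 + 0.593652) = 1.4846 km
  3: √((-0.0081·111.32)² + (-0.0046·56.24)²) = √(0.813048 + 0.066928) = 0.9381 km
  → nearest: 1 (0.3734 km)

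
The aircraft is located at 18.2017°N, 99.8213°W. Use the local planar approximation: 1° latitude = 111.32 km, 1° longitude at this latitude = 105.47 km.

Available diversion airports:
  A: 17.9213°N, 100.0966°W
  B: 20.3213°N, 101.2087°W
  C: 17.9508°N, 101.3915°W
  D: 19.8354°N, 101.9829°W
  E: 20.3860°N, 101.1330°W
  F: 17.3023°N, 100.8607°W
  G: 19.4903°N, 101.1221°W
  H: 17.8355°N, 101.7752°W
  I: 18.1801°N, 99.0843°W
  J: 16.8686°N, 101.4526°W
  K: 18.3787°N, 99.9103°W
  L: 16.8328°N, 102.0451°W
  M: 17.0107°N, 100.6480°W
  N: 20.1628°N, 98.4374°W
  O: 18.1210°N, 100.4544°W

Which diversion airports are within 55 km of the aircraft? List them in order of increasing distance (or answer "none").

Distances from 18.2017°N, 99.8213°W:
A: 42.6310 km
B: 277.6444 km
C: 167.9477 km
D: 291.6351 km
E: 279.7576 km
F: 148.4655 km
G: 198.4933 km
H: 210.0712 km
I: 77.7686 km
J: 227.2115 km
K: 21.8254 km
L: 279.7006 km
M: 158.6836 km
N: 262.6088 km
O: 67.3747 km
Threshold 55 km: K (21.8254 km), A (42.6310 km) are within range.

K, A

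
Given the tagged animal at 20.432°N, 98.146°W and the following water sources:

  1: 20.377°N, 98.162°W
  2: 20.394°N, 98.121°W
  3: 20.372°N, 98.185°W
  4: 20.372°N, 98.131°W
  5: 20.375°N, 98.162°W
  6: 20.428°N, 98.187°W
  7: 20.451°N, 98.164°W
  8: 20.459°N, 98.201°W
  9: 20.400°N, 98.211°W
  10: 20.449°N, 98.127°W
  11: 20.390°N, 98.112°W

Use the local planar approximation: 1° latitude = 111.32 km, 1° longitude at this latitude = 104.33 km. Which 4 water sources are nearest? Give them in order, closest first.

Distances from 20.432°N, 98.146°W:
1: √((-0.055·111.32)² + (-0.016·104.33)²) = √(37.48623 + 2.78650) = 6.346 km
2: √((-0.038·111.32)² + (0.025·104.33)²) = √(17.89425 + 6.80297) = 4.970 km
3: √((-0.060·111.32)² + (-0.039·104.33)²) = √(44.61171 + 16.55570) = 7.821 km
4: √((-0.060·111.32)² + (0.015·104.33)²) = √(44.61171 + 2.44907) = 6.860 km
5: √((-0.057·111.32)² + (-0.016·104.33)²) = √(40.26207 + 2.78650) = 6.561 km
6: √((-0.004·111.32)² + (-0.041·104.33)²) = √(0.19827 + 18.29726) = 4.301 km
7: √((0.019·111.32)² + (-0.018·104.33)²) = √(4.47356 + 3.52666) = 2.828 km
8: √((0.027·111.32)² + (-0.055·104.33)²) = √(9.03387 + 32.92637) = 6.478 km
9: √((-0.032·111.32)² + (-0.065·104.33)²) = √(12.68955 + 45.98806) = 7.660 km
10: √((0.017·111.32)² + (0.019·104.33)²) = √(3.58133 + 3.92939) = 2.741 km
11: √((-0.042·111.32)² + (0.034·104.33)²) = √(21.85974 + 12.58277) = 5.869 km
Sorted: 10 (2.741 km) < 7 (2.828 km) < 6 (4.301 km) < 2 (4.970 km) < 11 (5.869 km) < 1 (6.346 km) < …

10, 7, 6, 2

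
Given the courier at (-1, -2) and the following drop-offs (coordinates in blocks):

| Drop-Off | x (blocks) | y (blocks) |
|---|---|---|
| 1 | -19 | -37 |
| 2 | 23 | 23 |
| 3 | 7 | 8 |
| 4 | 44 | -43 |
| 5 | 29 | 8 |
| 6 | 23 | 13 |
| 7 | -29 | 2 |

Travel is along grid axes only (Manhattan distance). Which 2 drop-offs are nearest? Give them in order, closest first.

Distances from (-1, -2):
1: |-18| + |-35| = 18 + 35 = 53 blocks
2: |24| + |25| = 24 + 25 = 49 blocks
3: |8| + |10| = 8 + 10 = 18 blocks
4: |45| + |-41| = 45 + 41 = 86 blocks
5: |30| + |10| = 30 + 10 = 40 blocks
6: |24| + |15| = 24 + 15 = 39 blocks
7: |-28| + |4| = 28 + 4 = 32 blocks
Sorted: 3 (18 blocks) < 7 (32 blocks) < 6 (39 blocks) < 5 (40 blocks) < …

3, 7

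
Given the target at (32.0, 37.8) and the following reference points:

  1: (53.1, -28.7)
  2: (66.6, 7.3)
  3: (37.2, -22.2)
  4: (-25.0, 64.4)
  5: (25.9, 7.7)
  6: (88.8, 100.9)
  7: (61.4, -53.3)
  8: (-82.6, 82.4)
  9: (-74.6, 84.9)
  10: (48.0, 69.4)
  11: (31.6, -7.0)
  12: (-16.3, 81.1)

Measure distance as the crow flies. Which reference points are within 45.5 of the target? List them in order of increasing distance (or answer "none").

Distances from (32.0, 37.8):
1: 69.8
2: 46.1
3: 60.2
4: 62.9
5: 30.7
6: 84.9
7: 95.7
8: 123.0
9: 116.5
10: 35.4
11: 44.8
12: 64.9
Threshold 45.5: 5 (30.7), 10 (35.4), 11 (44.8) are within range.

5, 10, 11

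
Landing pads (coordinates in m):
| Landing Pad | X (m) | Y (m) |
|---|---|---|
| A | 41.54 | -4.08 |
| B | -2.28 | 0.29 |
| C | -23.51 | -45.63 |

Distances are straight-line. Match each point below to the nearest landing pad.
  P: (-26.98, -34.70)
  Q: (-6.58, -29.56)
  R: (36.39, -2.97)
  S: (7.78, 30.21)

P at (-26.98, -34.70):
  A: √((68.52)² + (30.62)²) = √(4694.9904 + 937.5844) = 75.05 m
  B: √((24.70)² + (34.99)²) = √(610.0900 + 1224.3001) = 42.83 m
  C: √((3.47)² + (-10.93)²) = √(12.0409 + 119.4649) = 11.47 m
  → nearest: C (11.47 m)
Q at (-6.58, -29.56):
  A: √((48.12)² + (25.48)²) = √(2315.5344 + 649.2304) = 54.45 m
  B: √((4.30)² + (29.85)²) = √(18.4900 + 891.0225) = 30.16 m
  C: √((-16.93)² + (-16.07)²) = √(286.6249 + 258.2449) = 23.34 m
  → nearest: C (23.34 m)
R at (36.39, -2.97):
  A: √((5.15)² + (-1.11)²) = √(26.5225 + 1.2321) = 5.27 m
  B: √((-38.67)² + (3.26)²) = √(1495.3689 + 10.6276) = 38.81 m
  C: √((-59.90)² + (-42.66)²) = √(3588.0100 + 1819.8756) = 73.54 m
  → nearest: A (5.27 m)
S at (7.78, 30.21):
  A: √((33.76)² + (-34.29)²) = √(1139.7376 + 1175.8041) = 48.12 m
  B: √((-10.06)² + (-29.92)²) = √(101.2036 + 895.2064) = 31.57 m
  C: √((-31.29)² + (-75.84)²) = √(979.0641 + 5751.7056) = 82.04 m
  → nearest: B (31.57 m)

P→C; Q→C; R→A; S→B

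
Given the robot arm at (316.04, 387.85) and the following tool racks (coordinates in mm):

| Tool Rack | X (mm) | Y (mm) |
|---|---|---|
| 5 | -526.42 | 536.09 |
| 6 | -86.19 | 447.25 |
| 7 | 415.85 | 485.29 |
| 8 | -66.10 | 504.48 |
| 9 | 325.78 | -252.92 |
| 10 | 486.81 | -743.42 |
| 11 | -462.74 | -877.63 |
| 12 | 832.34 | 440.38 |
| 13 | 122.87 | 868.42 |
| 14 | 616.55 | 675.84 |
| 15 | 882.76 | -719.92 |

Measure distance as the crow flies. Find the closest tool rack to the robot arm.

Distances from (316.04, 387.85):
5: √((-842.46)² + (148.24)²) = √(709738.8516 + 21975.0976) = 855.40 mm
6: √((-402.23)² + (59.40)²) = √(161788.9729 + 3528.3600) = 406.59 mm
7: √((99.81)² + (97.44)²) = √(9962.0361 + 9494.5536) = 139.49 mm
8: √((-382.14)² + (116.63)²) = √(146030.9796 + 13602.5569) = 399.54 mm
9: √((9.74)² + (-640.77)²) = √(94.8676 + 410586.1929) = 640.84 mm
10: √((170.77)² + (-1131.27)²) = √(29162.3929 + 1279771.8129) = 1144.09 mm
11: √((-778.78)² + (-1265.48)²) = √(606498.2884 + 1601439.6304) = 1485.91 mm
12: √((516.30)² + (52.53)²) = √(266565.6900 + 2759.4009) = 518.97 mm
13: √((-193.17)² + (480.57)²) = √(37314.6489 + 230947.5249) = 517.94 mm
14: √((300.51)² + (287.99)²) = √(90306.2601 + 82938.2401) = 416.23 mm
15: √((566.72)² + (-1107.77)²) = √(321171.5584 + 1227154.3729) = 1244.32 mm
Minimum: 7 at 139.49 mm.

7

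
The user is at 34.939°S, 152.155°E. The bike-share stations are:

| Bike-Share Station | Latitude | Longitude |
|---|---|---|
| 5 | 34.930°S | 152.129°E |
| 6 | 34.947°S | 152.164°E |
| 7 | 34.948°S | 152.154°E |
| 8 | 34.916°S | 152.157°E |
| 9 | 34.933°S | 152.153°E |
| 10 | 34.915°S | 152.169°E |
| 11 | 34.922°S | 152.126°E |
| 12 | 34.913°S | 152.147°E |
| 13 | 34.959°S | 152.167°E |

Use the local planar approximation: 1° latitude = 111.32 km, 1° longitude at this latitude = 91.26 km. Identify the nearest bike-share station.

9

Distances from 34.939°S, 152.155°E:
5: 2.576 km
6: 1.211 km
7: 1.006 km
8: 2.567 km
9: 0.692 km
10: 2.961 km
11: 3.254 km
12: 2.985 km
13: 2.481 km
Minimum: 9 at 0.692 km.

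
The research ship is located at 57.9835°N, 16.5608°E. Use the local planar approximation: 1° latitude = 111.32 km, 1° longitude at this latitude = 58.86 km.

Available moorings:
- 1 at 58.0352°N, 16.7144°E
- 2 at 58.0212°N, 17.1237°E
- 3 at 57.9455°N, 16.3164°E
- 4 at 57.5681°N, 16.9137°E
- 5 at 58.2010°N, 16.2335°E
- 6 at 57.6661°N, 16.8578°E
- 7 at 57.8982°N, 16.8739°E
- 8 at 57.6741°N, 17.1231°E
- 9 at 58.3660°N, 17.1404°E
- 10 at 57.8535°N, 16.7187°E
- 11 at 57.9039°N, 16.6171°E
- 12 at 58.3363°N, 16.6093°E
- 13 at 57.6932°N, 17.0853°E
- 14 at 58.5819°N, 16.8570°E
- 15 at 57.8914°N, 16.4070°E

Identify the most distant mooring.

14

Distances from 57.9835°N, 16.5608°E:
1: √((0.0517·111.32)² + (0.1536·58.86)²) = √(33.122833 + 81.737800) = 10.7173 km
2: √((0.0377·111.32)² + (0.5629·58.86)²) = √(17.612828 + 1097.748906) = 33.3970 km
3: √((-0.0380·111.32)² + (-0.2444·58.86)²) = √(17.894254 + 206.939273) = 14.9944 km
4: √((-0.4154·111.32)² + (0.3529·58.86)²) = √(2138.352899 + 431.463272) = 50.6934 km
5: √((0.2175·111.32)² + (-0.3273·58.86)²) = √(586.225786 + 371.135524) = 30.9413 km
6: √((-0.3174·111.32)² + (0.2970·58.86)²) = √(1248.418628 + 305.600045) = 39.4210 km
7: √((-0.0853·111.32)² + (0.3131·58.86)²) = √(90.166343 + 339.630474) = 20.7315 km
8: √((-0.3094·111.32)² + (0.5623·58.86)²) = √(1186.279469 + 1095.409953) = 47.7670 km
9: √((0.3825·111.32)² + (0.5796·58.86)²) = √(1813.047884 + 1163.850692) = 54.5610 km
10: √((-0.1300·111.32)² + (0.1579·58.86)²) = √(209.427207 + 86.378324) = 17.1990 km
11: √((-0.0796·111.32)² + (0.0563·58.86)²) = √(78.518597 + 10.981390) = 9.4604 km
12: √((0.3528·111.32)² + (0.0485·58.86)²) = √(1542.423198 + 8.149369) = 39.3773 km
13: √((-0.2903·111.32)² + (0.5245·58.86)²) = √(1044.336524 + 953.084706) = 44.6925 km
14: √((0.5984·111.32)² + (0.2962·58.86)²) = √(4437.410074 + 303.955932) = 68.8576 km
15: √((-0.0921·111.32)² + (-0.1538·58.86)²) = √(105.115233 + 81.950798) = 13.6772 km
Maximum: 14 at 68.8576 km.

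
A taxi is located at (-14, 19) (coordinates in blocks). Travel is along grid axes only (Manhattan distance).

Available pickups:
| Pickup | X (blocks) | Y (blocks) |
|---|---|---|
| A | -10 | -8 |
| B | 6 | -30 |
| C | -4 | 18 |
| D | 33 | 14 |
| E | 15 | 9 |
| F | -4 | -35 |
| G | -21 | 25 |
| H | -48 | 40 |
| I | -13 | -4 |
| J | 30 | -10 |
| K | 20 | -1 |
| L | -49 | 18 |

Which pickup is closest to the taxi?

Distances from (-14, 19):
A: |4| + |-27| = 4 + 27 = 31 blocks
B: |20| + |-49| = 20 + 49 = 69 blocks
C: |10| + |-1| = 10 + 1 = 11 blocks
D: |47| + |-5| = 47 + 5 = 52 blocks
E: |29| + |-10| = 29 + 10 = 39 blocks
F: |10| + |-54| = 10 + 54 = 64 blocks
G: |-7| + |6| = 7 + 6 = 13 blocks
H: |-34| + |21| = 34 + 21 = 55 blocks
I: |1| + |-23| = 1 + 23 = 24 blocks
J: |44| + |-29| = 44 + 29 = 73 blocks
K: |34| + |-20| = 34 + 20 = 54 blocks
L: |-35| + |-1| = 35 + 1 = 36 blocks
Minimum: C at 11 blocks.

C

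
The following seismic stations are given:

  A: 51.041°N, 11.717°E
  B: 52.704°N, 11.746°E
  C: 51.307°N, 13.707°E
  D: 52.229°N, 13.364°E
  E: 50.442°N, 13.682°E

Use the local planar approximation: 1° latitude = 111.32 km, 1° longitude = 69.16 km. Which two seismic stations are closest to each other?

Pairwise distances:
C–E: 96.307 km
C–D: 105.343 km
B–D: 123.765 km
A–C: 140.778 km
A–E: 151.377 km
A–D: 174.540 km
A–B: 185.136 km
D–E: 200.141 km
B–C: 206.345 km
B–E: 285.191 km
Closest pair: C–E at 96.307 km.

C and E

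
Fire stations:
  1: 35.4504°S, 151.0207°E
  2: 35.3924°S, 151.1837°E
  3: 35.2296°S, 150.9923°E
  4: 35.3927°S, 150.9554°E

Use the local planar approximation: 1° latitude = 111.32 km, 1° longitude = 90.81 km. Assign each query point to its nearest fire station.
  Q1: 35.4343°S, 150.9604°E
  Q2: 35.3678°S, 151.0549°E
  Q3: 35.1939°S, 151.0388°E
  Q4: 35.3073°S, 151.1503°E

Q1→4; Q2→4; Q3→3; Q4→2

Q1 at 35.4343°S, 150.9604°E:
  1: 5.7617 km
  2: 20.8074 km
  3: 22.9706 km
  4: 4.6531 km
  → nearest: 4 (4.6531 km)
Q2 at 35.3678°S, 151.0549°E:
  1: 9.7054 km
  2: 12.0126 km
  3: 16.4011 km
  4: 9.4512 km
  → nearest: 4 (9.4512 km)
Q3 at 35.1939°S, 151.0388°E:
  1: 28.6008 km
  2: 25.7181 km
  3: 5.7987 km
  4: 23.3905 km
  → nearest: 3 (5.7987 km)
Q4 at 35.3073°S, 151.1503°E:
  1: 19.8058 km
  2: 9.9470 km
  3: 16.7535 km
  4: 20.0905 km
  → nearest: 2 (9.9470 km)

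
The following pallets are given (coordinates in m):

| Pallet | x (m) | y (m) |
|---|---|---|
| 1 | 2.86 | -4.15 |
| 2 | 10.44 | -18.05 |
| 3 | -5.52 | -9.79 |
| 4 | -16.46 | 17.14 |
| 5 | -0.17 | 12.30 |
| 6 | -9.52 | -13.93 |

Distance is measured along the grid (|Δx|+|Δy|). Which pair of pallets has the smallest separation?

3 and 6

Pairwise distances:
1–2: 21.48 m
1–3: 14.02 m
1–4: 40.61 m
1–5: 19.48 m
1–6: 22.16 m
2–3: 24.22 m
2–4: 62.09 m
2–5: 40.96 m
2–6: 24.08 m
3–4: 37.87 m
3–5: 27.44 m
3–6: 8.14 m
4–5: 21.13 m
4–6: 38.01 m
5–6: 35.58 m
Closest pair: 3–6 at 8.14 m.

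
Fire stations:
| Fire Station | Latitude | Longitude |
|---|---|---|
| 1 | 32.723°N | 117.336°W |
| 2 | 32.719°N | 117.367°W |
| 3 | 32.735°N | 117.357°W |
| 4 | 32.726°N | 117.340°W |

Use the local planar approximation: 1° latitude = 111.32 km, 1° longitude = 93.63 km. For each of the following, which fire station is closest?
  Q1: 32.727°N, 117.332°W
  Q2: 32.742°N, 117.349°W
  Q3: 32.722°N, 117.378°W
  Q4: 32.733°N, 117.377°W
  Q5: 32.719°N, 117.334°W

Q1 at 32.727°N, 117.332°W:
  1: 0.582 km
  2: 3.396 km
  3: 2.504 km
  4: 0.757 km
  → nearest: 1 (0.582 km)
Q2 at 32.742°N, 117.349°W:
  1: 2.440 km
  2: 3.065 km
  3: 1.081 km
  4: 1.970 km
  → nearest: 3 (1.081 km)
Q3 at 32.722°N, 117.378°W:
  1: 3.934 km
  2: 1.083 km
  3: 2.441 km
  4: 3.586 km
  → nearest: 2 (1.083 km)
Q4 at 32.733°N, 117.377°W:
  1: 3.997 km
  2: 1.818 km
  3: 1.886 km
  4: 3.551 km
  → nearest: 2 (1.818 km)
Q5 at 32.719°N, 117.334°W:
  1: 0.483 km
  2: 3.090 km
  3: 2.795 km
  4: 0.961 km
  → nearest: 1 (0.483 km)

Q1→1; Q2→3; Q3→2; Q4→2; Q5→1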